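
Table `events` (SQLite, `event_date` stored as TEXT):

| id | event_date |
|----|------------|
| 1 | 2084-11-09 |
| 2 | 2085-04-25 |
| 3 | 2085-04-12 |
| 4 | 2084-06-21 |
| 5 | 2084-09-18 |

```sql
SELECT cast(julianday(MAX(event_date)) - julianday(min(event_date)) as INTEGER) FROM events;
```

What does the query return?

MIN = 2084-06-21, MAX = 2085-04-25.
9 days remain in June 2084 after the 21st (30 − 21).
Full months from July 2084 through March 2085 contribute their day counts.
Then 25 days into April 2085.
Total: 9 + 31 + 31 + 30 + 31 + 30 + 31 + 31 + 28 + 31 + 25 = 308.

308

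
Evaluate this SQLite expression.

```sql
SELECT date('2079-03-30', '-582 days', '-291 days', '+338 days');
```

Applying '-582 days' to 2079-03-30: counting 582 days back gives 2077-08-25.
Applying '-291 days' to 2077-08-25: counting 291 days back gives 2076-11-07.
Applying '+338 days' to 2076-11-07: counting 338 days forward gives 2077-10-11.

2077-10-11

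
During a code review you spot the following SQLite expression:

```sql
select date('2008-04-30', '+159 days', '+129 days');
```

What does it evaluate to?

2009-02-12

Applying '+159 days' to 2008-04-30: counting 159 days forward gives 2008-10-06.
Applying '+129 days' to 2008-10-06: counting 129 days forward gives 2009-02-12.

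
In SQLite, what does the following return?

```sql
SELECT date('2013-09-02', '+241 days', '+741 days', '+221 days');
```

Applying '+241 days' to 2013-09-02: counting 241 days forward gives 2014-05-01.
Applying '+741 days' to 2014-05-01: counting 741 days forward gives 2016-05-11.
Applying '+221 days' to 2016-05-11: counting 221 days forward gives 2016-12-18.

2016-12-18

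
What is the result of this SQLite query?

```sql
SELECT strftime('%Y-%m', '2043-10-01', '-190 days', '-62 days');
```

First apply '-190 days', '-62 days': 2043-10-01 → 2043-01-22.
`%Y-%m` extracts the year-month: 2043-01.

2043-01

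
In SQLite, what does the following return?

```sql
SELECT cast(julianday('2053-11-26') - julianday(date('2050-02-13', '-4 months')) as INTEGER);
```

Adding -4 months to 2050-02-13 gives 2049-10-13.
18 days remain in October 2049 after the 13th (31 − 13).
Full months from November 2049 through October 2053 contribute their day counts.
Then 26 days into November 2053.
Total: 18 + 30 + 31 + 31 + 28 + 31 + 30 + 31 + 30 + 31 + 31 + 30 + 31 + 30 + 31 + 31 + 28 + 31 + 30 + 31 + 30 + 31 + 31 + 30 + 31 + 30 + 31 + 31 + 29 + 31 + 30 + 31 + 30 + 31 + 31 + 30 + 31 + 30 + 31 + 31 + 28 + 31 + 30 + 31 + 30 + 31 + 31 + 30 + 31 + 26 = 1505.

1505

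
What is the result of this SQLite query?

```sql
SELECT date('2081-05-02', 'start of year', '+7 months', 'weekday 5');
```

`start of year` rewinds 2081-05-02 to 2081-01-01.
Adding +7 months to 2081-01-01 gives 2081-08-01.
`weekday 5` advances to the next Friday; 2081-08-01 is already a Friday, so it stays at 2081-08-01.

2081-08-01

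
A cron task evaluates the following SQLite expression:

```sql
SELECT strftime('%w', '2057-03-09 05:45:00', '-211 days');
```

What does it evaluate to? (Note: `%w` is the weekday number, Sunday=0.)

4

First apply '-211 days': 2057-03-09 05:45:00 → 2056-08-10 05:45:00.
2056-08-10 is a Thursday; with Sunday=0 that is 4.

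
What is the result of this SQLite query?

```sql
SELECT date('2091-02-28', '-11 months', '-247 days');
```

Adding -11 months to 2091-02-28 gives 2090-03-28.
Applying '-247 days' to 2090-03-28: counting 247 days back gives 2089-07-24.

2089-07-24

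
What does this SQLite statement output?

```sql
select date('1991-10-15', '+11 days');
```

1991-10-26

Advancing 11 more days within October lands on 1991-10-26.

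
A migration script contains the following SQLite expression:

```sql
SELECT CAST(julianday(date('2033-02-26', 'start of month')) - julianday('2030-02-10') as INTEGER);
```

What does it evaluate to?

`start of month` rewinds 2033-02-26 to 2033-02-01.
18 days remain in February 2030 after the 10th (28 − 10).
Full months from March 2030 through January 2033 contribute their day counts.
Then 1 day into February 2033.
Total: 18 + 31 + 30 + 31 + 30 + 31 + 31 + 30 + 31 + 30 + 31 + 31 + 28 + 31 + 30 + 31 + 30 + 31 + 31 + 30 + 31 + 30 + 31 + 31 + 29 + 31 + 30 + 31 + 30 + 31 + 31 + 30 + 31 + 30 + 31 + 31 + 1 = 1087.

1087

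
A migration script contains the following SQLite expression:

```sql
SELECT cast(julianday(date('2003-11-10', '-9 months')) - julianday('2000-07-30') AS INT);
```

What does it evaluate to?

Adding -9 months to 2003-11-10 gives 2003-02-10.
1 day remains in July 2000 after the 30th (31 − 30).
Full months from August 2000 through January 2003 contribute their day counts.
Then 10 days into February 2003.
Total: 1 + 31 + 30 + 31 + 30 + 31 + 31 + 28 + 31 + 30 + 31 + 30 + 31 + 31 + 30 + 31 + 30 + 31 + 31 + 28 + 31 + 30 + 31 + 30 + 31 + 31 + 30 + 31 + 30 + 31 + 31 + 10 = 925.

925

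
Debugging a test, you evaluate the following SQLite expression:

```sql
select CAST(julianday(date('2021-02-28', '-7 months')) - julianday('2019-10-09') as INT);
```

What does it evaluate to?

293

Adding -7 months to 2021-02-28 gives 2020-07-28.
22 days remain in October 2019 after the 9th (31 − 9).
Full months from November 2019 through June 2020 contribute their day counts.
Then 28 days into July 2020.
Total: 22 + 30 + 31 + 31 + 29 + 31 + 30 + 31 + 30 + 28 = 293.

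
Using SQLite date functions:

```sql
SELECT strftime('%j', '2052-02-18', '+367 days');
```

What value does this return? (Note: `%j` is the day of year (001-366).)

First apply '+367 days': 2052-02-18 → 2053-02-19.
Day-of-year for 2053-02-19: days since 2053-01-01 inclusive = 50, zero-padded to 050.

050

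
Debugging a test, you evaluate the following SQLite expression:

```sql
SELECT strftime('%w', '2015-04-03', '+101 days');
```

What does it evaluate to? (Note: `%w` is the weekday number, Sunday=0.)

First apply '+101 days': 2015-04-03 → 2015-07-13.
2015-07-13 is a Monday; with Sunday=0 that is 1.

1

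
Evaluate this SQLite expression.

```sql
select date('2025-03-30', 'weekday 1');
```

`weekday 1` advances to the next Monday; 2025-03-30 is a Sunday, so it moves forward to 2025-03-31.

2025-03-31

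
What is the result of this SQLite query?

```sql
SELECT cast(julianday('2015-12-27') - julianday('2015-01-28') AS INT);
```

333

3 days remain in January 2015 after the 28th (31 − 28).
Full months from February 2015 through November 2015 contribute their day counts.
Then 27 days into December 2015.
Total: 3 + 28 + 31 + 30 + 31 + 30 + 31 + 31 + 30 + 31 + 30 + 27 = 333.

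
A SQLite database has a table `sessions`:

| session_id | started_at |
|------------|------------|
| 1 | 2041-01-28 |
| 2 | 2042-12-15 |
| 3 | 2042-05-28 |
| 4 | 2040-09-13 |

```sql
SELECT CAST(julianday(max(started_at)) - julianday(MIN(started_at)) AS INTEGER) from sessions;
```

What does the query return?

MIN = 2040-09-13, MAX = 2042-12-15.
17 days remain in September 2040 after the 13th (30 − 13).
Full months from October 2040 through November 2042 contribute their day counts.
Then 15 days into December 2042.
Total: 17 + 31 + 30 + 31 + 31 + 28 + 31 + 30 + 31 + 30 + 31 + 31 + 30 + 31 + 30 + 31 + 31 + 28 + 31 + 30 + 31 + 30 + 31 + 31 + 30 + 31 + 30 + 15 = 823.

823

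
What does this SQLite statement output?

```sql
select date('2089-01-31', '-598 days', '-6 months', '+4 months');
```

2087-04-13

Applying '-598 days' to 2089-01-31: counting 598 days back gives 2087-06-13.
Adding -6 months to 2087-06-13 gives 2086-12-13.
Adding +4 months to 2086-12-13 gives 2087-04-13.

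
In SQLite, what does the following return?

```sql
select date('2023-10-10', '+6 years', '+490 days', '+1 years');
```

Adding +6 years to 2023-10-10 gives 2029-10-10.
Applying '+490 days' to 2029-10-10: counting 490 days forward gives 2031-02-12.
Adding +1 year to 2031-02-12 gives 2032-02-12.

2032-02-12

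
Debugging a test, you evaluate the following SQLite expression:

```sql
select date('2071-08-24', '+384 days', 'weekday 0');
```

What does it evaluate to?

Applying '+384 days' to 2071-08-24: counting 384 days forward gives 2072-09-11.
`weekday 0` advances to the next Sunday; 2072-09-11 is already a Sunday, so it stays at 2072-09-11.

2072-09-11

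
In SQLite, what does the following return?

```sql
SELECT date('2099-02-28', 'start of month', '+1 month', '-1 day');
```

2099-02-28

`start of month` rewinds 2099-02-28 to 2099-02-01.
Adding +1 month to 2099-02-01 gives 2099-03-01.
Going back 1 day from 2099-03-01 reaches 2099-02-28 (last day of February, 28 days).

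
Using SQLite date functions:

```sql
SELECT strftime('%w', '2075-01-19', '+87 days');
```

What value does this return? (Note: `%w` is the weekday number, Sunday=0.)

2

First apply '+87 days': 2075-01-19 → 2075-04-16.
2075-04-16 is a Tuesday; with Sunday=0 that is 2.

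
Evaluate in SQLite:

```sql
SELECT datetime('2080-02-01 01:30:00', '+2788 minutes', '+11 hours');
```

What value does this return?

2080-02-03 10:58:00

2788 minutes = 46h 28m; +2788 minutes from 2080-02-01 01:30:00 is 2080-02-02 23:58:00 (crosses midnight).
+11 hours from 2080-02-02 23:58:00 is 2080-02-03 10:58:00 (crosses midnight).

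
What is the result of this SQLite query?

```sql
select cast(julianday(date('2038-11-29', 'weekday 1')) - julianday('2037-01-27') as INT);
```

`weekday 1` advances to the next Monday; 2038-11-29 is already a Monday, so it stays at 2038-11-29.
4 days remain in January 2037 after the 27th (31 − 27).
Full months from February 2037 through October 2038 contribute their day counts.
Then 29 days into November 2038.
Total: 4 + 28 + 31 + 30 + 31 + 30 + 31 + 31 + 30 + 31 + 30 + 31 + 31 + 28 + 31 + 30 + 31 + 30 + 31 + 31 + 30 + 31 + 29 = 671.

671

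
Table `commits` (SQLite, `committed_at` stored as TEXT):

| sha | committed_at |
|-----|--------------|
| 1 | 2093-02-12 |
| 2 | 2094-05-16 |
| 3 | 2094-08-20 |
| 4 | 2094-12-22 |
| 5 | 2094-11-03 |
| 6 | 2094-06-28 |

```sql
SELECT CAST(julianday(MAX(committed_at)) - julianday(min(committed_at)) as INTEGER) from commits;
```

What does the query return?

MIN = 2093-02-12, MAX = 2094-12-22.
16 days remain in February 2093 after the 12th (28 − 12).
Full months from March 2093 through November 2094 contribute their day counts.
Then 22 days into December 2094.
Total: 16 + 31 + 30 + 31 + 30 + 31 + 31 + 30 + 31 + 30 + 31 + 31 + 28 + 31 + 30 + 31 + 30 + 31 + 31 + 30 + 31 + 30 + 22 = 678.

678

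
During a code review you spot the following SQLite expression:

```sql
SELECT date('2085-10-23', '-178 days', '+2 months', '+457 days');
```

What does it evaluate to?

Applying '-178 days' to 2085-10-23: counting 178 days back gives 2085-04-28.
Adding +2 months to 2085-04-28 gives 2085-06-28.
Applying '+457 days' to 2085-06-28: counting 457 days forward gives 2086-09-28.

2086-09-28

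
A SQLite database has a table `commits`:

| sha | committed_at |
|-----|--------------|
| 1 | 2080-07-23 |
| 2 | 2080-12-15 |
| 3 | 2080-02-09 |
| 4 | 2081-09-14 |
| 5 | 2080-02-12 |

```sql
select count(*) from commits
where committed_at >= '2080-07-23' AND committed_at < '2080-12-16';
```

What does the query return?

2

Rows in [2080-07-23, 2080-12-16): 2080-07-23, 2080-12-15 → 2 rows.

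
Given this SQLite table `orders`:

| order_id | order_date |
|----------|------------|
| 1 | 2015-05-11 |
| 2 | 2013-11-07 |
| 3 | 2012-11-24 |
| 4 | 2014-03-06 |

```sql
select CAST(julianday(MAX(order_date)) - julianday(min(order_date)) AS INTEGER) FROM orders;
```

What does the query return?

MIN = 2012-11-24, MAX = 2015-05-11.
6 days remain in November 2012 after the 24th (30 − 24).
Full months from December 2012 through April 2015 contribute their day counts.
Then 11 days into May 2015.
Total: 6 + 31 + 31 + 28 + 31 + 30 + 31 + 30 + 31 + 31 + 30 + 31 + 30 + 31 + 31 + 28 + 31 + 30 + 31 + 30 + 31 + 31 + 30 + 31 + 30 + 31 + 31 + 28 + 31 + 30 + 11 = 898.

898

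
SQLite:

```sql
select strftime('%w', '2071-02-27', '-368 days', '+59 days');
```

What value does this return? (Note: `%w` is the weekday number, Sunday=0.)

First apply '-368 days', '+59 days': 2071-02-27 → 2070-04-24.
2070-04-24 is a Thursday; with Sunday=0 that is 4.

4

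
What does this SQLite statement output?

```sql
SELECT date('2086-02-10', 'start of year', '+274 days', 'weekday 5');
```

2086-10-04

`start of year` rewinds 2086-02-10 to 2086-01-01.
Applying '+274 days' to 2086-01-01: counting 274 days forward gives 2086-10-02.
`weekday 5` advances to the next Friday; 2086-10-02 is a Wednesday, so it moves forward to 2086-10-04.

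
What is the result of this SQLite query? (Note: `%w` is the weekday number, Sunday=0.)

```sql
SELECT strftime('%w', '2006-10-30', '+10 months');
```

First apply '+10 months': 2006-10-30 → 2007-08-30.
2007-08-30 is a Thursday; with Sunday=0 that is 4.

4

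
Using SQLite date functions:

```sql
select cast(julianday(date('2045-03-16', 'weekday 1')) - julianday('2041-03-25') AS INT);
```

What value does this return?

`weekday 1` advances to the next Monday; 2045-03-16 is a Thursday, so it moves forward to 2045-03-20.
6 days remain in March 2041 after the 25th (31 − 25).
Full months from April 2041 through February 2045 contribute their day counts.
Then 20 days into March 2045.
Total: 6 + 30 + 31 + 30 + 31 + 31 + 30 + 31 + 30 + 31 + 31 + 28 + 31 + 30 + 31 + 30 + 31 + 31 + 30 + 31 + 30 + 31 + 31 + 28 + 31 + 30 + 31 + 30 + 31 + 31 + 30 + 31 + 30 + 31 + 31 + 29 + 31 + 30 + 31 + 30 + 31 + 31 + 30 + 31 + 30 + 31 + 31 + 28 + 20 = 1456.

1456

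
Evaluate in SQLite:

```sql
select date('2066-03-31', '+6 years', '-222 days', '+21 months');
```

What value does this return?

2073-05-22

Adding +6 years to 2066-03-31 gives 2072-03-31.
Applying '-222 days' to 2072-03-31: counting 222 days back gives 2071-08-22.
Adding +21 months to 2071-08-22 gives 2073-05-22.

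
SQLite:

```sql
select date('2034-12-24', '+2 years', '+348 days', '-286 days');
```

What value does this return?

2037-02-24

Adding +2 years to 2034-12-24 gives 2036-12-24.
Applying '+348 days' to 2036-12-24: counting 348 days forward gives 2037-12-07.
Applying '-286 days' to 2037-12-07: counting 286 days back gives 2037-02-24.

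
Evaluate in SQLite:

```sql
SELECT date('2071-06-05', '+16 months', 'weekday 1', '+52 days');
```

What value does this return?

2072-12-01

Adding +16 months to 2071-06-05 gives 2072-10-05.
`weekday 1` advances to the next Monday; 2072-10-05 is a Wednesday, so it moves forward to 2072-10-10.
Applying '+52 days' to 2072-10-10: counting 52 days forward gives 2072-12-01.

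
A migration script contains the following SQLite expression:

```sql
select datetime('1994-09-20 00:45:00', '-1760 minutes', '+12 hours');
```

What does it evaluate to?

1994-09-19 07:25:00

1760 minutes = 29h 20m; -1760 minutes from 1994-09-20 00:45:00 is 1994-09-18 19:25:00 (crosses midnight).
+12 hours from 1994-09-18 19:25:00 is 1994-09-19 07:25:00 (crosses midnight).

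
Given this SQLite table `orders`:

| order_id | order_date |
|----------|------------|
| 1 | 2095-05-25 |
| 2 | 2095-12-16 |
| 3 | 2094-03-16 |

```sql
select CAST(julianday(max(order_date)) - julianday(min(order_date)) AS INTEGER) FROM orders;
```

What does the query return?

MIN = 2094-03-16, MAX = 2095-12-16.
15 days remain in March 2094 after the 16th (31 − 16).
Full months from April 2094 through November 2095 contribute their day counts.
Then 16 days into December 2095.
Total: 15 + 30 + 31 + 30 + 31 + 31 + 30 + 31 + 30 + 31 + 31 + 28 + 31 + 30 + 31 + 30 + 31 + 31 + 30 + 31 + 30 + 16 = 640.

640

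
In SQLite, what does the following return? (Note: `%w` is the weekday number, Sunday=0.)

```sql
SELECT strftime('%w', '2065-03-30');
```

1

2065-03-30 is a Monday; with Sunday=0 that is 1.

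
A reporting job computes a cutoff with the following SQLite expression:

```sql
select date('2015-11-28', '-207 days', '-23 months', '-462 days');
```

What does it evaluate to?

Applying '-207 days' to 2015-11-28: counting 207 days back gives 2015-05-05.
Adding -23 months to 2015-05-05 gives 2013-06-05.
Applying '-462 days' to 2013-06-05: counting 462 days back gives 2012-02-29.

2012-02-29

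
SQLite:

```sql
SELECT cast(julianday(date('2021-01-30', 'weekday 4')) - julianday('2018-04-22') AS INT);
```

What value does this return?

1019

`weekday 4` advances to the next Thursday; 2021-01-30 is a Saturday, so it moves forward to 2021-02-04.
8 days remain in April 2018 after the 22nd (30 − 22).
Full months from May 2018 through January 2021 contribute their day counts.
Then 4 days into February 2021.
Total: 8 + 31 + 30 + 31 + 31 + 30 + 31 + 30 + 31 + 31 + 28 + 31 + 30 + 31 + 30 + 31 + 31 + 30 + 31 + 30 + 31 + 31 + 29 + 31 + 30 + 31 + 30 + 31 + 31 + 30 + 31 + 30 + 31 + 31 + 4 = 1019.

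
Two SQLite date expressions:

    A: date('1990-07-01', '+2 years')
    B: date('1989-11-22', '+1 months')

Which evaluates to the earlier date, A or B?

A = 1992-07-01.
B = 1989-12-22.
B is earlier.

B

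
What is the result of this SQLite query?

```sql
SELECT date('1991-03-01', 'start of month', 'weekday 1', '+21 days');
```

1991-03-25

`start of month` rewinds 1991-03-01 to 1991-03-01.
`weekday 1` advances to the next Monday; 1991-03-01 is a Friday, so it moves forward to 1991-03-04.
Advancing 21 more days within March lands on 1991-03-25.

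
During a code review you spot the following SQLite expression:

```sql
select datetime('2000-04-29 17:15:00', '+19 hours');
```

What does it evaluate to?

2000-04-30 12:15:00

+19 hours from 2000-04-29 17:15:00 is 2000-04-30 12:15:00 (crosses midnight).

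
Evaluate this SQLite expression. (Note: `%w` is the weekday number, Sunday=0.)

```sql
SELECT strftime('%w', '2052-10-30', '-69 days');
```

4

First apply '-69 days': 2052-10-30 → 2052-08-22.
2052-08-22 is a Thursday; with Sunday=0 that is 4.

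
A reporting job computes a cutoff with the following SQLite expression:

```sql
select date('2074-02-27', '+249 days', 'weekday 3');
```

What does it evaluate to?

2074-11-07

Applying '+249 days' to 2074-02-27: counting 249 days forward gives 2074-11-03.
`weekday 3` advances to the next Wednesday; 2074-11-03 is a Saturday, so it moves forward to 2074-11-07.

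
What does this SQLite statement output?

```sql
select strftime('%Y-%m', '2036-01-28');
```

`%Y-%m` extracts the year-month: 2036-01.

2036-01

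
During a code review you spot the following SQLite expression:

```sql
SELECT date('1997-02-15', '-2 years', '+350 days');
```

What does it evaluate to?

Adding -2 years to 1997-02-15 gives 1995-02-15.
Applying '+350 days' to 1995-02-15: counting 350 days forward gives 1996-01-31.

1996-01-31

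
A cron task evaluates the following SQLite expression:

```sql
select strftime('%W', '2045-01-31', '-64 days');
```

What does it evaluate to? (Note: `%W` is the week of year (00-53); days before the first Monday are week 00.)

First apply '-64 days': 2045-01-31 → 2044-11-28.
2044-11-28 is a Monday. SQLite's %W counts Mondays since the year started; the result is 48.

48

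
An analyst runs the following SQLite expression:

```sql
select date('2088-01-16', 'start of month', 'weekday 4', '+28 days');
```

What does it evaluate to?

2088-01-29

`start of month` rewinds 2088-01-16 to 2088-01-01.
`weekday 4` advances to the next Thursday; 2088-01-01 is already a Thursday, so it stays at 2088-01-01.
Advancing 28 more days within January lands on 2088-01-29.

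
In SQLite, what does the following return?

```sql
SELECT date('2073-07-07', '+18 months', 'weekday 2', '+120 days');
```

Adding +18 months to 2073-07-07 gives 2075-01-07.
`weekday 2` advances to the next Tuesday; 2075-01-07 is a Monday, so it moves forward to 2075-01-08.
Applying '+120 days' to 2075-01-08: counting 120 days forward gives 2075-05-08.

2075-05-08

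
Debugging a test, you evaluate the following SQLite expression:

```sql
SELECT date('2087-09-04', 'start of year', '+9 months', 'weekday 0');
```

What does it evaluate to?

2087-10-05

`start of year` rewinds 2087-09-04 to 2087-01-01.
Adding +9 months to 2087-01-01 gives 2087-10-01.
`weekday 0` advances to the next Sunday; 2087-10-01 is a Wednesday, so it moves forward to 2087-10-05.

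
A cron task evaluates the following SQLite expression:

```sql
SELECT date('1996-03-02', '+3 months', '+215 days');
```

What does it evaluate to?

1997-01-03

Adding +3 months to 1996-03-02 gives 1996-06-02.
Applying '+215 days' to 1996-06-02: counting 215 days forward gives 1997-01-03.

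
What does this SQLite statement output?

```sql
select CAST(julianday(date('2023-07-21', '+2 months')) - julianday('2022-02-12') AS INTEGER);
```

Adding +2 months to 2023-07-21 gives 2023-09-21.
16 days remain in February 2022 after the 12th (28 − 12).
Full months from March 2022 through August 2023 contribute their day counts.
Then 21 days into September 2023.
Total: 16 + 31 + 30 + 31 + 30 + 31 + 31 + 30 + 31 + 30 + 31 + 31 + 28 + 31 + 30 + 31 + 30 + 31 + 31 + 21 = 586.

586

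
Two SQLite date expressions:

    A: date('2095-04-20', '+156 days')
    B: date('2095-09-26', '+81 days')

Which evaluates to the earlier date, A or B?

A = 2095-09-23.
B = 2095-12-16.
A is earlier.

A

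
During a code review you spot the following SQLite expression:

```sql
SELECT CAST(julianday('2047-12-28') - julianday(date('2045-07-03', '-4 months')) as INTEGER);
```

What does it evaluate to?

Adding -4 months to 2045-07-03 gives 2045-03-03.
28 days remain in March 2045 after the 3rd (31 − 3).
Full months from April 2045 through November 2047 contribute their day counts.
Then 28 days into December 2047.
Total: 28 + 30 + 31 + 30 + 31 + 31 + 30 + 31 + 30 + 31 + 31 + 28 + 31 + 30 + 31 + 30 + 31 + 31 + 30 + 31 + 30 + 31 + 31 + 28 + 31 + 30 + 31 + 30 + 31 + 31 + 30 + 31 + 30 + 28 = 1030.

1030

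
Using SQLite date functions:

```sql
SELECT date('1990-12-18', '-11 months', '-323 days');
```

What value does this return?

1989-03-01

Adding -11 months to 1990-12-18 gives 1990-01-18.
Applying '-323 days' to 1990-01-18: counting 323 days back gives 1989-03-01.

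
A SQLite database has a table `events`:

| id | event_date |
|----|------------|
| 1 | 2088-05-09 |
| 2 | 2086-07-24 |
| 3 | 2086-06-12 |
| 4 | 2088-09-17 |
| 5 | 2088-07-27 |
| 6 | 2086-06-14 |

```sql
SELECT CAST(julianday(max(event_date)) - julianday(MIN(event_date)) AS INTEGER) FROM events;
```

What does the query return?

828

MIN = 2086-06-12, MAX = 2088-09-17.
18 days remain in June 2086 after the 12th (30 − 12).
Full months from July 2086 through August 2088 contribute their day counts.
Then 17 days into September 2088.
Total: 18 + 31 + 31 + 30 + 31 + 30 + 31 + 31 + 28 + 31 + 30 + 31 + 30 + 31 + 31 + 30 + 31 + 30 + 31 + 31 + 29 + 31 + 30 + 31 + 30 + 31 + 31 + 17 = 828.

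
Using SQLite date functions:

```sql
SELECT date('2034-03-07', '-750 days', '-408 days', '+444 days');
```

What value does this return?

Applying '-750 days' to 2034-03-07: counting 750 days back gives 2032-02-16.
Applying '-408 days' to 2032-02-16: counting 408 days back gives 2031-01-04.
Applying '+444 days' to 2031-01-04: counting 444 days forward gives 2032-03-23.

2032-03-23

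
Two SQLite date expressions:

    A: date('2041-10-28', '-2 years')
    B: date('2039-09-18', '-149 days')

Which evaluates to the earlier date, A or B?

A = 2039-10-28.
B = 2039-04-22.
B is earlier.

B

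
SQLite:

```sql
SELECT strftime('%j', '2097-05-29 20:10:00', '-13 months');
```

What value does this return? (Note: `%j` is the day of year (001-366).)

120

First apply '-13 months': 2097-05-29 20:10:00 → 2096-04-29 20:10:00.
Day-of-year for 2096-04-29: days since 2096-01-01 inclusive = 120, zero-padded to 120.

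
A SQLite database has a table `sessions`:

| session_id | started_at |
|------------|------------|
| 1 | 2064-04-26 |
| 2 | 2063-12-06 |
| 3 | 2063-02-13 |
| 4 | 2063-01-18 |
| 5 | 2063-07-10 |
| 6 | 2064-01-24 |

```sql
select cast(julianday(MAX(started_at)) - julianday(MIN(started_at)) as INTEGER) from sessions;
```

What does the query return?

MIN = 2063-01-18, MAX = 2064-04-26.
13 days remain in January 2063 after the 18th (31 − 18).
Full months from February 2063 through March 2064 contribute their day counts.
Then 26 days into April 2064.
Total: 13 + 28 + 31 + 30 + 31 + 30 + 31 + 31 + 30 + 31 + 30 + 31 + 31 + 29 + 31 + 26 = 464.

464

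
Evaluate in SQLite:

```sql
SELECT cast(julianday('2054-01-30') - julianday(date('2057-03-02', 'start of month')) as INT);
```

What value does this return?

-1126

`start of month` rewinds 2057-03-02 to 2057-03-01.
1 day remains in January 2054 after the 30th (31 − 30).
Full months from February 2054 through February 2057 contribute their day counts.
Then 1 day into March 2057.
Total: 1 + 28 + 31 + 30 + 31 + 30 + 31 + 31 + 30 + 31 + 30 + 31 + 31 + 28 + 31 + 30 + 31 + 30 + 31 + 31 + 30 + 31 + 30 + 31 + 31 + 29 + 31 + 30 + 31 + 30 + 31 + 31 + 30 + 31 + 30 + 31 + 31 + 28 + 1 = 1126.
The subtraction is earlier − later, so the result is −1126 → -1126.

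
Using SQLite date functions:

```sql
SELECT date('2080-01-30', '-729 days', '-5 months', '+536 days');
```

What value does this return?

Applying '-729 days' to 2080-01-30: counting 729 days back gives 2078-01-31.
Adding -5 months to 2078-01-31 gives 2077-08-31.
Applying '+536 days' to 2077-08-31: counting 536 days forward gives 2079-02-18.

2079-02-18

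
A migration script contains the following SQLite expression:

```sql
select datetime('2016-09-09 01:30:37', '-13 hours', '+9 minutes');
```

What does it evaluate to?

2016-09-08 12:39:37

-13 hours from 2016-09-09 01:30:37 is 2016-09-08 12:30:37 (crosses midnight).
+9 minutes from 2016-09-08 12:30:37 is 2016-09-08 12:39:37.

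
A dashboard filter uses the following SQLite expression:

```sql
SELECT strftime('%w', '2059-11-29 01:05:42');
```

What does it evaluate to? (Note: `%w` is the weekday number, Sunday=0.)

6

2059-11-29 is a Saturday; with Sunday=0 that is 6.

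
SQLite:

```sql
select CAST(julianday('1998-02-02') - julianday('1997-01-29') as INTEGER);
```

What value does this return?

369

2 days remain in January 1997 after the 29th (31 − 29).
Full months from February 1997 through January 1998 contribute their day counts.
Then 2 days into February 1998.
Total: 2 + 28 + 31 + 30 + 31 + 30 + 31 + 31 + 30 + 31 + 30 + 31 + 31 + 2 = 369.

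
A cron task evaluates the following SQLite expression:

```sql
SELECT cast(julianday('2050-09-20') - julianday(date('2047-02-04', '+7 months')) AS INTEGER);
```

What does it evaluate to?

Adding +7 months to 2047-02-04 gives 2047-09-04.
26 days remain in September 2047 after the 4th (30 − 4).
Full months from October 2047 through August 2050 contribute their day counts.
Then 20 days into September 2050.
Total: 26 + 31 + 30 + 31 + 31 + 29 + 31 + 30 + 31 + 30 + 31 + 31 + 30 + 31 + 30 + 31 + 31 + 28 + 31 + 30 + 31 + 30 + 31 + 31 + 30 + 31 + 30 + 31 + 31 + 28 + 31 + 30 + 31 + 30 + 31 + 31 + 20 = 1112.

1112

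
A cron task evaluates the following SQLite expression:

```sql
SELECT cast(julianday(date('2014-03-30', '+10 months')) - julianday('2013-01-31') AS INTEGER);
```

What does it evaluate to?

Adding +10 months to 2014-03-30 gives 2015-01-30.
0 days remain in January 2013 after the 31st (31 − 31).
Full months from February 2013 through December 2014 contribute their day counts.
Then 30 days into January 2015.
Total: 0 + 28 + 31 + 30 + 31 + 30 + 31 + 31 + 30 + 31 + 30 + 31 + 31 + 28 + 31 + 30 + 31 + 30 + 31 + 31 + 30 + 31 + 30 + 31 + 30 = 729.

729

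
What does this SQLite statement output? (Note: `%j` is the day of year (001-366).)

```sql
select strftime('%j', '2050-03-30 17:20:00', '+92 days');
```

181

First apply '+92 days': 2050-03-30 17:20:00 → 2050-06-30 17:20:00.
Day-of-year for 2050-06-30: days since 2050-01-01 inclusive = 181, zero-padded to 181.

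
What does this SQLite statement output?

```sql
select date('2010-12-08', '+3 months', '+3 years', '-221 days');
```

Adding +3 months to 2010-12-08 gives 2011-03-08.
Adding +3 years to 2011-03-08 gives 2014-03-08.
Applying '-221 days' to 2014-03-08: counting 221 days back gives 2013-07-30.

2013-07-30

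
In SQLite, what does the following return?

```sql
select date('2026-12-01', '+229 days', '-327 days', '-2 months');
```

Applying '+229 days' to 2026-12-01: counting 229 days forward gives 2027-07-18.
Applying '-327 days' to 2027-07-18: counting 327 days back gives 2026-08-25.
Adding -2 months to 2026-08-25 gives 2026-06-25.

2026-06-25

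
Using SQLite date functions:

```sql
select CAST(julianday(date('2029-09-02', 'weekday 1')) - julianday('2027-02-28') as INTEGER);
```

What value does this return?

918

`weekday 1` advances to the next Monday; 2029-09-02 is a Sunday, so it moves forward to 2029-09-03.
0 days remain in February 2027 after the 28th (28 − 28).
Full months from March 2027 through August 2029 contribute their day counts.
Then 3 days into September 2029.
Total: 0 + 31 + 30 + 31 + 30 + 31 + 31 + 30 + 31 + 30 + 31 + 31 + 29 + 31 + 30 + 31 + 30 + 31 + 31 + 30 + 31 + 30 + 31 + 31 + 28 + 31 + 30 + 31 + 30 + 31 + 31 + 3 = 918.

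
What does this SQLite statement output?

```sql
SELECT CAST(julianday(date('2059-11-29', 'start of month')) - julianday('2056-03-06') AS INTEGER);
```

1335

`start of month` rewinds 2059-11-29 to 2059-11-01.
25 days remain in March 2056 after the 6th (31 − 6).
Full months from April 2056 through October 2059 contribute their day counts.
Then 1 day into November 2059.
Total: 25 + 30 + 31 + 30 + 31 + 31 + 30 + 31 + 30 + 31 + 31 + 28 + 31 + 30 + 31 + 30 + 31 + 31 + 30 + 31 + 30 + 31 + 31 + 28 + 31 + 30 + 31 + 30 + 31 + 31 + 30 + 31 + 30 + 31 + 31 + 28 + 31 + 30 + 31 + 30 + 31 + 31 + 30 + 31 + 1 = 1335.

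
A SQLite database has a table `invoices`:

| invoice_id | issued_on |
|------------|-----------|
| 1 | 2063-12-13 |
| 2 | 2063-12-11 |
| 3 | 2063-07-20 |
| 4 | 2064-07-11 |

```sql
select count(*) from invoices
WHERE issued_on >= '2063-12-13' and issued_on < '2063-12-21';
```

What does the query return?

1

Rows in [2063-12-13, 2063-12-21): 2063-12-13 → 1 row.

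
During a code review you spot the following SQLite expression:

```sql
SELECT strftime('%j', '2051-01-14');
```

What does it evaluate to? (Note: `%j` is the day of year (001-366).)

014

Day-of-year for 2051-01-14: days since 2051-01-01 inclusive = 14, zero-padded to 014.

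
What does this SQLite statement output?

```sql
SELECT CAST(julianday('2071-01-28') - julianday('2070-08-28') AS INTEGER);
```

153

3 days remain in August 2070 after the 28th (31 − 28).
September 2070: 30 days.
October 2070: 31 days.
November 2070: 30 days.
December 2070: 31 days.
Then 28 days into January 2071.
Total: 3 + 30 + 31 + 30 + 31 + 28 = 153.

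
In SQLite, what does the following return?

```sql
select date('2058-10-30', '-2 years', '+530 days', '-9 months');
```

Adding -2 years to 2058-10-30 gives 2056-10-30.
Applying '+530 days' to 2056-10-30: counting 530 days forward gives 2058-04-13.
Adding -9 months to 2058-04-13 gives 2057-07-13.

2057-07-13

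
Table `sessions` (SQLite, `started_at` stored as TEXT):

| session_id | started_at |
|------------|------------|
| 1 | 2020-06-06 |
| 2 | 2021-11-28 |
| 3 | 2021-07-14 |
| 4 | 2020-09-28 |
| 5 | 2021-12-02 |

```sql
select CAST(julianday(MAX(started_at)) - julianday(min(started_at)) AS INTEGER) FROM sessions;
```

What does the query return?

MIN = 2020-06-06, MAX = 2021-12-02.
24 days remain in June 2020 after the 6th (30 − 6).
Full months from July 2020 through November 2021 contribute their day counts.
Then 2 days into December 2021.
Total: 24 + 31 + 31 + 30 + 31 + 30 + 31 + 31 + 28 + 31 + 30 + 31 + 30 + 31 + 31 + 30 + 31 + 30 + 2 = 544.

544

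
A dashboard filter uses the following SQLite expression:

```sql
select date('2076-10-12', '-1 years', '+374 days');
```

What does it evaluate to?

Adding -1 year to 2076-10-12 gives 2075-10-12.
Applying '+374 days' to 2075-10-12: counting 374 days forward gives 2076-10-20.

2076-10-20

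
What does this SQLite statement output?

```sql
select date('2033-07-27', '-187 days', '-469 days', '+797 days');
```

Applying '-187 days' to 2033-07-27: counting 187 days back gives 2033-01-21.
Applying '-469 days' to 2033-01-21: counting 469 days back gives 2031-10-10.
Applying '+797 days' to 2031-10-10: counting 797 days forward gives 2033-12-15.

2033-12-15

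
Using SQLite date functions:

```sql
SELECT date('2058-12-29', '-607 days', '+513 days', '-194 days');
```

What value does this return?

Applying '-607 days' to 2058-12-29: counting 607 days back gives 2057-05-01.
Applying '+513 days' to 2057-05-01: counting 513 days forward gives 2058-09-26.
Applying '-194 days' to 2058-09-26: counting 194 days back gives 2058-03-16.

2058-03-16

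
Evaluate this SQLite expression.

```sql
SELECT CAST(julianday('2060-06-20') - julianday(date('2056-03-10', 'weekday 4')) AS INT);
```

`weekday 4` advances to the next Thursday; 2056-03-10 is a Friday, so it moves forward to 2056-03-16.
15 days remain in March 2056 after the 16th (31 − 16).
Full months from April 2056 through May 2060 contribute their day counts.
Then 20 days into June 2060.
Total: 15 + 30 + 31 + 30 + 31 + 31 + 30 + 31 + 30 + 31 + 31 + 28 + 31 + 30 + 31 + 30 + 31 + 31 + 30 + 31 + 30 + 31 + 31 + 28 + 31 + 30 + 31 + 30 + 31 + 31 + 30 + 31 + 30 + 31 + 31 + 28 + 31 + 30 + 31 + 30 + 31 + 31 + 30 + 31 + 30 + 31 + 31 + 29 + 31 + 30 + 31 + 20 = 1557.

1557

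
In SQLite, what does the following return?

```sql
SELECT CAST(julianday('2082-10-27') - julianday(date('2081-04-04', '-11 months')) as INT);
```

906

Adding -11 months to 2081-04-04 gives 2080-05-04.
27 days remain in May 2080 after the 4th (31 − 4).
Full months from June 2080 through September 2082 contribute their day counts.
Then 27 days into October 2082.
Total: 27 + 30 + 31 + 31 + 30 + 31 + 30 + 31 + 31 + 28 + 31 + 30 + 31 + 30 + 31 + 31 + 30 + 31 + 30 + 31 + 31 + 28 + 31 + 30 + 31 + 30 + 31 + 31 + 30 + 27 = 906.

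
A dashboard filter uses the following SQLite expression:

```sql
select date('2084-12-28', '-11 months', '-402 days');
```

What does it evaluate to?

2082-12-22

Adding -11 months to 2084-12-28 gives 2084-01-28.
Applying '-402 days' to 2084-01-28: counting 402 days back gives 2082-12-22.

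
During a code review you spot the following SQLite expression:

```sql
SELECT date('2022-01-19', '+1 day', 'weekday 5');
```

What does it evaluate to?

2022-01-21

Advancing 1 more day within January lands on 2022-01-20.
`weekday 5` advances to the next Friday; 2022-01-20 is a Thursday, so it moves forward to 2022-01-21.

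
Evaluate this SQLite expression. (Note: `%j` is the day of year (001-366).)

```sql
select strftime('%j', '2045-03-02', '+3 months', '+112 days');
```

First apply '+3 months', '+112 days': 2045-03-02 → 2045-09-22.
Day-of-year for 2045-09-22: days since 2045-01-01 inclusive = 265, zero-padded to 265.

265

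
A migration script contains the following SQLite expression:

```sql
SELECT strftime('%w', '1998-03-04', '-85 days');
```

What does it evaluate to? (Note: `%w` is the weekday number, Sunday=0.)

2

First apply '-85 days': 1998-03-04 → 1997-12-09.
1997-12-09 is a Tuesday; with Sunday=0 that is 2.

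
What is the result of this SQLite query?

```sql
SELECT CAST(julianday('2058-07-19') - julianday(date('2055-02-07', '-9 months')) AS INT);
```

1534

Adding -9 months to 2055-02-07 gives 2054-05-07.
24 days remain in May 2054 after the 7th (31 − 7).
Full months from June 2054 through June 2058 contribute their day counts.
Then 19 days into July 2058.
Total: 24 + 30 + 31 + 31 + 30 + 31 + 30 + 31 + 31 + 28 + 31 + 30 + 31 + 30 + 31 + 31 + 30 + 31 + 30 + 31 + 31 + 29 + 31 + 30 + 31 + 30 + 31 + 31 + 30 + 31 + 30 + 31 + 31 + 28 + 31 + 30 + 31 + 30 + 31 + 31 + 30 + 31 + 30 + 31 + 31 + 28 + 31 + 30 + 31 + 30 + 19 = 1534.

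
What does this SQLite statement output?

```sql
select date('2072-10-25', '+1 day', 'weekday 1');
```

Advancing 1 more day within October lands on 2072-10-26.
`weekday 1` advances to the next Monday; 2072-10-26 is a Wednesday, so it moves forward to 2072-10-31.

2072-10-31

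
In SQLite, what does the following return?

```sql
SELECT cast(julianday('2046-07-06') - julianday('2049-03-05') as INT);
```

25 days remain in July 2046 after the 6th (31 − 6).
Full months from August 2046 through February 2049 contribute their day counts.
Then 5 days into March 2049.
Total: 25 + 31 + 30 + 31 + 30 + 31 + 31 + 28 + 31 + 30 + 31 + 30 + 31 + 31 + 30 + 31 + 30 + 31 + 31 + 29 + 31 + 30 + 31 + 30 + 31 + 31 + 30 + 31 + 30 + 31 + 31 + 28 + 5 = 973.
The subtraction is earlier − later, so the result is −973 → -973.

-973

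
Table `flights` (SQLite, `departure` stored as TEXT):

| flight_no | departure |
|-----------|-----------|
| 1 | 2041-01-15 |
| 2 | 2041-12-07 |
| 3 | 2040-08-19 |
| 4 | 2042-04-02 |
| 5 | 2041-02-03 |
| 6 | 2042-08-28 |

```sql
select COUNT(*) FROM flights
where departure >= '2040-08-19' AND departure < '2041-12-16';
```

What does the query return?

4

Rows in [2040-08-19, 2041-12-16): 2041-01-15, 2041-12-07, 2040-08-19, 2041-02-03 → 4 rows.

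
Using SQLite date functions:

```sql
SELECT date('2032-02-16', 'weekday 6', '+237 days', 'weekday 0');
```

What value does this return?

2032-10-17

`weekday 6` advances to the next Saturday; 2032-02-16 is a Monday, so it moves forward to 2032-02-21.
Applying '+237 days' to 2032-02-21: counting 237 days forward gives 2032-10-15.
`weekday 0` advances to the next Sunday; 2032-10-15 is a Friday, so it moves forward to 2032-10-17.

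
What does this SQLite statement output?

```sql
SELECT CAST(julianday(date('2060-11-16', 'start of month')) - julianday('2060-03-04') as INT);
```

`start of month` rewinds 2060-11-16 to 2060-11-01.
27 days remain in March 2060 after the 4th (31 − 4).
Full months from April 2060 through October 2060 contribute their day counts.
Then 1 day into November 2060.
Total: 27 + 30 + 31 + 30 + 31 + 31 + 30 + 31 + 1 = 242.

242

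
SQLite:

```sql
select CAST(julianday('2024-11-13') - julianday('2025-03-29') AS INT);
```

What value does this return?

17 days remain in November 2024 after the 13th (30 − 13).
December 2024: 31 days.
January 2025: 31 days.
February 2025: 28 days.
Then 29 days into March 2025.
Total: 17 + 31 + 31 + 28 + 29 = 136.
The subtraction is earlier − later, so the result is −136 → -136.

-136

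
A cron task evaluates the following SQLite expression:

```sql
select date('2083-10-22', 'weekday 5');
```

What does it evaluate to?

2083-10-22

`weekday 5` advances to the next Friday; 2083-10-22 is already a Friday, so it stays at 2083-10-22.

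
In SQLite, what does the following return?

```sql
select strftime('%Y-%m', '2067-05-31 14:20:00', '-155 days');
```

First apply '-155 days': 2067-05-31 14:20:00 → 2066-12-27 14:20:00.
`%Y-%m` extracts the year-month: 2066-12.

2066-12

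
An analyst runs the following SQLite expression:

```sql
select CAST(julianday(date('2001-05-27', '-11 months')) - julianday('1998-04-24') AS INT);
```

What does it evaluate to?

Adding -11 months to 2001-05-27 gives 2000-06-27.
6 days remain in April 1998 after the 24th (30 − 24).
Full months from May 1998 through May 2000 contribute their day counts.
Then 27 days into June 2000.
Total: 6 + 31 + 30 + 31 + 31 + 30 + 31 + 30 + 31 + 31 + 28 + 31 + 30 + 31 + 30 + 31 + 31 + 30 + 31 + 30 + 31 + 31 + 29 + 31 + 30 + 31 + 27 = 795.

795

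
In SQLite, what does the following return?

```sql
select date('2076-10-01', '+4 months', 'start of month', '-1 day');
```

2077-01-31

Adding +4 months to 2076-10-01 gives 2077-02-01.
`start of month` rewinds 2077-02-01 to 2077-02-01.
Going back 1 day from 2077-02-01 reaches 2077-01-31 (last day of January, 31 days).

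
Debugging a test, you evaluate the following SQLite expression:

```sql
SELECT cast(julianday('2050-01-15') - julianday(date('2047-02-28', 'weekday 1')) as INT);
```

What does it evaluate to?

`weekday 1` advances to the next Monday; 2047-02-28 is a Thursday, so it moves forward to 2047-03-04.
27 days remain in March 2047 after the 4th (31 − 4).
Full months from April 2047 through December 2049 contribute their day counts.
Then 15 days into January 2050.
Total: 27 + 30 + 31 + 30 + 31 + 31 + 30 + 31 + 30 + 31 + 31 + 29 + 31 + 30 + 31 + 30 + 31 + 31 + 30 + 31 + 30 + 31 + 31 + 28 + 31 + 30 + 31 + 30 + 31 + 31 + 30 + 31 + 30 + 31 + 15 = 1048.

1048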